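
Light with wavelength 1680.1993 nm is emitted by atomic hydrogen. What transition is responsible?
n = 11 → n = 4

First, find the photon energy from the wavelength (hc = 1239.84 eV·nm):
E = hc/λ = 1239.84 eV·nm / 1680.1993 nm = 0.73791246 eV

The energy levels of hydrogen satisfy E_n = -13.6057 / n² eV, so an emission n_i → n_f releases
ΔE = 13.6057 × (1/n_f² − 1/n_i²) eV.

Setting ΔE equal to the photon energy:
1/n_f² − 1/n_i² = 0.73791246 / 13.6057 = 0.054235538

Since 1/n_i² must be positive, we need 1/n_f² > 0.054235538, i.e. n_f ≤ 4. For each allowed n_f, solve n_i = (1/n_f² − 0.054235538)^(−1/2) and check whether it is a whole number:
  n_f = 1: 1/n_i² = 1.000000000 − 0.054235538 = 0.945764462 → n_i = 1.028  (not an integer) ✗
  n_f = 2: 1/n_i² = 0.250000000 − 0.054235538 = 0.195764462 → n_i = 2.260  (not an integer) ✗
  n_f = 3: 1/n_i² = 0.111111111 − 0.054235538 = 0.056875573 → n_i = 4.193  (not an integer) ✗
  n_f = 4: 1/n_i² = 0.062500000 − 0.054235538 = 0.008264462 → n_i = 11.000  → integer, n_i = 11 ✓

Only n_f = 4 gives an integer upper level, n_i = 11.

The transition is from n = 11 to n = 4 (emission).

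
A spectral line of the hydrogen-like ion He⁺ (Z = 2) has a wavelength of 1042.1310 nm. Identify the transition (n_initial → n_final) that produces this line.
n = 13 → n = 6

First, find the photon energy from the wavelength (hc = 1239.84 eV·nm):
E = hc/λ = 1239.84 eV·nm / 1042.1310 nm = 1.1897161 eV

The energy levels of He⁺ satisfy E_n = -13.6057 × 2² / n² eV, so an emission n_i → n_f releases
ΔE = 13.6057 × 2² × (1/n_f² − 1/n_i²) eV.

Setting ΔE equal to the photon energy:
1/n_f² − 1/n_i² = 1.1897161 / (13.6057 × 2²) = 0.021860619

Since 1/n_i² must be positive, we need 1/n_f² > 0.021860619, i.e. n_f ≤ 6. For each allowed n_f, solve n_i = (1/n_f² − 0.021860619)^(−1/2) and check whether it is a whole number:
  n_f = 1: 1/n_i² = 1.000000000 − 0.021860619 = 0.978139381 → n_i = 1.011  (not an integer) ✗
  n_f = 2: 1/n_i² = 0.250000000 − 0.021860619 = 0.228139381 → n_i = 2.094  (not an integer) ✗
  n_f = 3: 1/n_i² = 0.111111111 − 0.021860619 = 0.089250492 → n_i = 3.347  (not an integer) ✗
  n_f = 4: 1/n_i² = 0.062500000 − 0.021860619 = 0.040639381 → n_i = 4.961  (not an integer) ✗
  n_f = 5: 1/n_i² = 0.040000000 − 0.021860619 = 0.018139381 → n_i = 7.425  (not an integer) ✗
  n_f = 6: 1/n_i² = 0.027777778 − 0.021860619 = 0.005917159 → n_i = 13.000  → integer, n_i = 13 ✓

Only n_f = 6 gives an integer upper level, n_i = 13.

The transition is from n = 13 to n = 6 (emission).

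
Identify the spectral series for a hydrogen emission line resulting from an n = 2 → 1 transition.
Lyman series

The spectral series in hydrogen are named based on the final (lower) energy level:
- Lyman series: n_final = 1 (ultraviolet)
- Balmer series: n_final = 2 (visible/near-UV)
- Paschen series: n_final = 3 (infrared)
- Brackett series: n_final = 4 (infrared)
- Pfund series: n_final = 5 (far infrared)

Since this transition ends at n = 1, it belongs to the Lyman series.

For reference, this 2 → 1 line has photon energy
ΔE = 13.6057 eV × (1/1² - 1/2²) = 10.204275000 eV,
corresponding to wavelength λ = hc/ΔE = 1239.84 eV·nm / 10.204275000 eV = 121.502018 nm in the ultraviolet region.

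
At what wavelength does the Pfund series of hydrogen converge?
2278.16283 nm

The series limit corresponds to the transition from n = ∞ to n = 5.
This is the highest energy (shortest wavelength) transition in the Pfund series.

E_∞ = 0 eV
E_5 = -13.6057 / 5² = -0.54422800000 eV

Energy at series limit:
ΔE = E_∞ - E_5 = 0 - (-0.54422800000) = 0.54422800000 eV
λ = hc/E = 1239.84 eV·nm / 0.54422800000 eV = 2278.16283 nm

This energy equals the ionization energy from the n = 5 state of hydrogen.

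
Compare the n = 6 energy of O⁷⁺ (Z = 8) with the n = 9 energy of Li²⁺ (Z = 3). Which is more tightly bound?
O⁷⁺ at n = 6 (E = -24.188 eV)

Using E_n = -13.6057 Z² / n² eV:

O⁷⁺ (Z = 8) at n = 6:
E = -13.6057 × 8² / 6² = -13.6057 × 64 / 36 = -24.187911 eV

Li²⁺ (Z = 3) at n = 9:
E = -13.6057 × 3² / 9² = -13.6057 × 9 / 81 = -1.511744 eV

Since -24.187911 eV < -1.511744 eV,
O⁷⁺ at n = 6 is more tightly bound (requires more energy to ionize).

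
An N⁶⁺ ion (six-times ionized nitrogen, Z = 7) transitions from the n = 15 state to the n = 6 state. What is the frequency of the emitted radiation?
3.761e+15 Hz

First, find the transition energy:
E_15 = -13.6057 × 7² / 15² = -2.96302 eV
E_6 = -13.6057 × 7² / 6² = -18.51887 eV
|ΔE| = |E_6 - E_15| = 15.55585 eV

Convert to Joules: E = 15.55585 eV × (1.602177 × 10⁻¹⁹ J/eV) = 2.49232e-18 J

Using E = hf:
f = E/h = 2.49232e-18 J / (6.62607 × 10⁻³⁴ J·s)
f = 3.761e+15 Hz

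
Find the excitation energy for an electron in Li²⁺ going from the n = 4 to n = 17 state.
7.229 eV

The energy levels of a hydrogen-like atom are E_n = -13.6057 Z² eV / n².

Energy at n = 4: E_4 = -13.6057 × 3² / 4² = -7.653206 eV
Energy at n = 17: E_17 = -13.6057 × 3² / 17² = -0.423707 eV

The excitation energy is the difference:
ΔE = E_17 - E_4
ΔE = -0.423707 - (-7.653206)
ΔE = 7.229 eV

Since this is positive, energy must be absorbed (photon absorption).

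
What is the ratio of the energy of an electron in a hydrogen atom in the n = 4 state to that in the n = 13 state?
10.5625

Using E_n = -13.6057 Z² / n² eV with Z = 1:

E_4 = -13.6057 / 4² = -13.6057 / 16 = -0.8503562500 eV
E_13 = -13.6057 / 13² = -13.6057 / 169 = -0.0805071006 eV

The ratio is:
E_4/E_13 = (-0.8503562500) / (-0.0805071006)
E_4/E_13 = (-13.6057/16) / (-13.6057/169)
E_4/E_13 = 169/16
E_4/E_13 = 10.5625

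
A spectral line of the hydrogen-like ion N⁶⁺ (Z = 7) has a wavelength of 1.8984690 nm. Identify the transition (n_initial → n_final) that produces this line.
n = 7 → n = 1

First, find the photon energy from the wavelength (hc = 1239.84 eV·nm):
E = hc/λ = 1239.84 eV·nm / 1.8984690 nm = 653.07361 eV

The energy levels of N⁶⁺ satisfy E_n = -13.6057 × 7² / n² eV, so an emission n_i → n_f releases
ΔE = 13.6057 × 7² × (1/n_f² − 1/n_i²) eV.

Setting ΔE equal to the photon energy:
1/n_f² − 1/n_i² = 653.07361 / (13.6057 × 7²) = 0.97959185

Since 1/n_i² must be positive, we need 1/n_f² > 0.97959185, i.e. n_f ≤ 1. For each allowed n_f, solve n_i = (1/n_f² − 0.97959185)^(−1/2) and check whether it is a whole number:
  n_f = 1: 1/n_i² = 1.00000000 − 0.97959185 = 0.02040815 → n_i = 7.000  → integer, n_i = 7 ✓

Only n_f = 1 gives an integer upper level, n_i = 7.

The transition is from n = 7 to n = 1 (emission).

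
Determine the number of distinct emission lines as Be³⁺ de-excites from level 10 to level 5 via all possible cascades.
15

The electron can occupy levels n = 5, 6, ..., 10 during de-excitation — that is m = 10 - 5 + 1 = 6 distinct levels.

The number of distinct spectral lines equals the number of ways to choose 2 of these m levels (each pair gives one possible emission transition):

Number of lines = m(m-1)/2 = 6×5/2 = 15

These correspond to all possible transitions between the 6 levels:
10 → 9, 10 → 8, 10 → 7, 10 → 6, 10 → 5, 9 → 8, 9 → 7, 9 → 6...

Each transition produces a photon with a unique energy (and thus wavelength). This count does not depend on Z.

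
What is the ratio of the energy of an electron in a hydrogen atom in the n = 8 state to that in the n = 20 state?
6.250000

Using E_n = -13.6057 Z² / n² eV with Z = 1:

E_8 = -13.6057 / 8² = -13.6057 / 64 = -0.212589062500 eV
E_20 = -13.6057 / 20² = -13.6057 / 400 = -0.034014250000 eV

The ratio is:
E_8/E_20 = (-0.212589062500) / (-0.034014250000)
E_8/E_20 = (-13.6057/64) / (-13.6057/400)
E_8/E_20 = 400/64
E_8/E_20 = 6.250000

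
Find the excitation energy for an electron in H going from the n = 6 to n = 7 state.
0.1003 eV

The energy levels of a hydrogen-like atom are E_n = -13.6057 eV / n².

Energy at n = 6: E_6 = -13.6057 / 6² = -0.3779361 eV
Energy at n = 7: E_7 = -13.6057 / 7² = -0.2776673 eV

The excitation energy is the difference:
ΔE = E_7 - E_6
ΔE = -0.2776673 - (-0.3779361)
ΔE = 0.1003 eV

Since this is positive, energy must be absorbed (photon absorption).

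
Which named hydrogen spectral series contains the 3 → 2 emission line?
Balmer series

The spectral series in hydrogen are named based on the final (lower) energy level:
- Lyman series: n_final = 1 (ultraviolet)
- Balmer series: n_final = 2 (visible/near-UV)
- Paschen series: n_final = 3 (infrared)
- Brackett series: n_final = 4 (infrared)
- Pfund series: n_final = 5 (far infrared)

Since this transition ends at n = 2, it belongs to the Balmer series.

For reference, this 3 → 2 line has photon energy
ΔE = 13.6057 eV × (1/2² - 1/3²) = 1.8896805556 eV,
corresponding to wavelength λ = hc/ΔE = 1239.84 eV·nm / 1.8896805556 eV = 656.110895 nm in the visible/near-UV region.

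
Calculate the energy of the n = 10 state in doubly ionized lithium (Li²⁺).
-1.224513 eV

For hydrogen-like ions, the energy levels scale with Z²:
E_n = -13.6057 Z² / n² eV

For Li²⁺ (Z = 3) at n = 10:
E_10 = -13.6057 × 3² / 10²
E_10 = -13.6057 × 9 / 100
E_10 = -122.4513 / 100
E_10 = -1.224513 eV

The energy is 9 times more negative than hydrogen at the same n due to the stronger nuclear charge.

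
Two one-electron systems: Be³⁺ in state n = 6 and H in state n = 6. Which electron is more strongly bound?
Be³⁺ at n = 6 (E = -6.0470 eV)

Using E_n = -13.6057 Z² / n² eV:

Be³⁺ (Z = 4) at n = 6:
E = -13.6057 × 4² / 6² = -13.6057 × 16 / 36 = -6.0469778 eV

H (Z = 1) at n = 6:
E = -13.6057 × 1² / 6² = -13.6057 × 1 / 36 = -0.3779361 eV

Since -6.0469778 eV < -0.3779361 eV,
Be³⁺ at n = 6 is more tightly bound (requires more energy to ionize).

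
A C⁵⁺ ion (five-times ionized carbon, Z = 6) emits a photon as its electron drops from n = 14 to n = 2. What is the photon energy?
119.9523 eV

The energy levels are E_n = -13.6057 Z² eV / n².

Energy at n = 14: E_14 = -13.6057 × 6² / 14² = -2.4990061 eV
Energy at n = 2: E_2 = -13.6057 × 6² / 2² = -122.4513000 eV

For emission (electron falling to lower state), the photon energy is:
E_photon = E_14 - E_2 = |-2.4990061 - (-122.4513000)|
E_photon = 119.9523 eV

This energy is carried away by the emitted photon.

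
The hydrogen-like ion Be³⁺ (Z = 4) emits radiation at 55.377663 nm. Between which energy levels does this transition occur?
n = 11 → n = 3

First, find the photon energy from the wavelength (hc = 1239.84 eV·nm):
E = hc/λ = 1239.84 eV·nm / 55.377663 nm = 22.388810 eV

The energy levels of Be³⁺ satisfy E_n = -13.6057 × 4² / n² eV, so an emission n_i → n_f releases
ΔE = 13.6057 × 4² × (1/n_f² − 1/n_i²) eV.

Setting ΔE equal to the photon energy:
1/n_f² − 1/n_i² = 22.388810 / (13.6057 × 4²) = 0.10284665

Since 1/n_i² must be positive, we need 1/n_f² > 0.10284665, i.e. n_f ≤ 3. For each allowed n_f, solve n_i = (1/n_f² − 0.10284665)^(−1/2) and check whether it is a whole number:
  n_f = 1: 1/n_i² = 1.00000000 − 0.10284665 = 0.89715335 → n_i = 1.056  (not an integer) ✗
  n_f = 2: 1/n_i² = 0.25000000 − 0.10284665 = 0.14715335 → n_i = 2.607  (not an integer) ✗
  n_f = 3: 1/n_i² = 0.11111111 − 0.10284665 = 0.00826446 → n_i = 11.000  → integer, n_i = 11 ✓

Only n_f = 3 gives an integer upper level, n_i = 11.

The transition is from n = 11 to n = 3 (emission).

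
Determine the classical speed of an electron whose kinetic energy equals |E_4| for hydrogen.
5.469e+05 m/s (or 0.18243% of c)

The binding energy at n = 4 for hydrogen is:
E_4 = -13.6057/4² = -0.8503563 eV
|E_4| = 0.8503563 eV

Convert to Joules:
KE = 0.8503563 eV × (1.602177 × 10⁻¹⁹ J/eV) = 1.36242e-19 J

Using KE = ½mv²:
v = √(2·KE/m_e)
v = √(2 × 1.36242e-19 J / 9.10938 × 10⁻³¹ kg)
v = 5.469e+05 m/s

This is approximately 0.18243% the speed of light.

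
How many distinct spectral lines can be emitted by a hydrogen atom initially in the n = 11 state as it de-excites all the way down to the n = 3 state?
36

The electron can occupy levels n = 3, 4, ..., 11 during de-excitation — that is m = 11 - 3 + 1 = 9 distinct levels.

The number of distinct spectral lines equals the number of ways to choose 2 of these m levels (each pair gives one possible emission transition):

Number of lines = m(m-1)/2 = 9×8/2 = 36

These correspond to all possible transitions between the 9 levels:
11 → 10, 11 → 9, 11 → 8, 11 → 7, 11 → 6, 11 → 5, 11 → 4, 11 → 3...

Each transition produces a photon with a unique energy (and thus wavelength). This count does not depend on Z.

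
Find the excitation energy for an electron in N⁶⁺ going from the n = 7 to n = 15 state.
10.642681 eV

The energy levels of a hydrogen-like atom are E_n = -13.6057 Z² eV / n².

Energy at n = 7: E_7 = -13.6057 × 7² / 7² = -13.605700000 eV
Energy at n = 15: E_15 = -13.6057 × 7² / 15² = -2.963019111 eV

The excitation energy is the difference:
ΔE = E_15 - E_7
ΔE = -2.963019111 - (-13.605700000)
ΔE = 10.642681 eV

Since this is positive, energy must be absorbed (photon absorption).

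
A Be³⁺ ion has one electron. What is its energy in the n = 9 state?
-2.6875 eV

For hydrogen-like ions, the energy levels scale with Z²:
E_n = -13.6057 Z² / n² eV

For Be³⁺ (Z = 4) at n = 9:
E_9 = -13.6057 × 4² / 9²
E_9 = -13.6057 × 16 / 81
E_9 = -217.6912 / 81
E_9 = -2.6875 eV

The energy is 16 times more negative than hydrogen at the same n due to the stronger nuclear charge.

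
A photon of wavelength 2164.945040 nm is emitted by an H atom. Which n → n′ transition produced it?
n = 7 → n = 4

First, find the photon energy from the wavelength (hc = 1239.84 eV·nm):
E = hc/λ = 1239.84 eV·nm / 2164.945040 nm = 0.57268890 eV

The energy levels of hydrogen satisfy E_n = -13.6057 / n² eV, so an emission n_i → n_f releases
ΔE = 13.6057 × (1/n_f² − 1/n_i²) eV.

Setting ΔE equal to the photon energy:
1/n_f² − 1/n_i² = 0.57268890 / 13.6057 = 0.042091837

Since 1/n_i² must be positive, we need 1/n_f² > 0.042091837, i.e. n_f ≤ 4. For each allowed n_f, solve n_i = (1/n_f² − 0.042091837)^(−1/2) and check whether it is a whole number:
  n_f = 1: 1/n_i² = 1.000000000 − 0.042091837 = 0.957908163 → n_i = 1.022  (not an integer) ✗
  n_f = 2: 1/n_i² = 0.250000000 − 0.042091837 = 0.207908163 → n_i = 2.193  (not an integer) ✗
  n_f = 3: 1/n_i² = 0.111111111 − 0.042091837 = 0.069019274 → n_i = 3.806  (not an integer) ✗
  n_f = 4: 1/n_i² = 0.062500000 − 0.042091837 = 0.020408163 → n_i = 7.000  → integer, n_i = 7 ✓

Only n_f = 4 gives an integer upper level, n_i = 7.

The transition is from n = 7 to n = 4 (emission).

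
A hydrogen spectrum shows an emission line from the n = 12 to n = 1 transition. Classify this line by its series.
Lyman series

The spectral series in hydrogen are named based on the final (lower) energy level:
- Lyman series: n_final = 1 (ultraviolet)
- Balmer series: n_final = 2 (visible/near-UV)
- Paschen series: n_final = 3 (infrared)
- Brackett series: n_final = 4 (infrared)
- Pfund series: n_final = 5 (far infrared)

Since this transition ends at n = 1, it belongs to the Lyman series.

For reference, this 12 → 1 line has photon energy
ΔE = 13.6057 eV × (1/1² - 1/12²) = 13.511216 eV,
corresponding to wavelength λ = hc/ΔE = 1239.84 eV·nm / 13.511216 eV = 91.7638 nm in the ultraviolet region.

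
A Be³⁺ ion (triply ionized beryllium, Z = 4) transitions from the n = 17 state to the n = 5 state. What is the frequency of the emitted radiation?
1.923e+15 Hz

First, find the transition energy:
E_17 = -13.6057 × 4² / 17² = -0.7532567 eV
E_5 = -13.6057 × 4² / 5² = -8.7076480 eV
|ΔE| = |E_5 - E_17| = 7.9543913 eV

Convert to Joules: E = 7.9543913 eV × (1.602177 × 10⁻¹⁹ J/eV) = 1.27443e-18 J

Using E = hf:
f = E/h = 1.27443e-18 J / (6.62607 × 10⁻³⁴ J·s)
f = 1.923e+15 Hz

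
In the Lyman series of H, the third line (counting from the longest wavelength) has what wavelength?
97.201614 nm

The lines of a series are numbered from the longest wavelength (smallest ΔE) outward; the third line is the transition from n = n_f + 3 to n_f.
The Lyman series has all transitions ending at n_f = 1.

For H, the third line (γ-line) is the jump from n = 4 to n = 1:
E_4 = -13.6057 / 4² = -0.85035625 eV
E_1 = -13.6057 / 1² = -13.60570000 eV
ΔE = E_4 - E_1 = 12.75534375 eV

λ = hc/E = 1239.84 eV·nm / 12.75534375 eV
λ = 97.201614 nm

This is the γ-line of the Lyman series in H.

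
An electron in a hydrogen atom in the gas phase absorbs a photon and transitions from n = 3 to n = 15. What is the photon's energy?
1.4513 eV

The energy levels of a hydrogen-like atom are E_n = -13.6057 eV / n².

Energy at n = 3: E_3 = -13.6057 / 3² = -1.5117444 eV
Energy at n = 15: E_15 = -13.6057 / 15² = -0.0604698 eV

The excitation energy is the difference:
ΔE = E_15 - E_3
ΔE = -0.0604698 - (-1.5117444)
ΔE = 1.4513 eV

Since this is positive, energy must be absorbed (photon absorption).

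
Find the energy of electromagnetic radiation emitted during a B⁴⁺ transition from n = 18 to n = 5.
12.555877 eV

The energy levels are E_n = -13.6057 Z² eV / n².

Energy at n = 18: E_18 = -13.6057 × 5² / 18² = -1.049822531 eV
Energy at n = 5: E_5 = -13.6057 × 5² / 5² = -13.605700000 eV

For emission (electron falling to lower state), the photon energy is:
E_photon = E_18 - E_5 = |-1.049822531 - (-13.605700000)|
E_photon = 12.555877 eV

This energy is carried away by the emitted photon.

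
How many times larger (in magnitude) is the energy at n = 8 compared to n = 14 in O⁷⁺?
3.0625

Using E_n = -13.6057 Z² / n² eV with Z = 8:

E_8 = -13.6057 × 8² / 8² = -870.7648 / 64 = -13.605700000 eV
E_14 = -13.6057 × 8² / 14² = -870.7648 / 196 = -4.442677551 eV

The ratio is:
E_8/E_14 = (-13.605700000) / (-4.442677551)
E_8/E_14 = (-870.7648/64) / (-870.7648/196)
E_8/E_14 = 196/64
E_8/E_14 = 3.0625
(Note: the Z² factors cancel in the ratio.)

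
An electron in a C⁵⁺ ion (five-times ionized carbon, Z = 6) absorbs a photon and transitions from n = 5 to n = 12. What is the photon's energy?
16.19078 eV

The energy levels of a hydrogen-like atom are E_n = -13.6057 Z² eV / n².

Energy at n = 5: E_5 = -13.6057 × 6² / 5² = -19.59220800 eV
Energy at n = 12: E_12 = -13.6057 × 6² / 12² = -3.40142500 eV

The excitation energy is the difference:
ΔE = E_12 - E_5
ΔE = -3.40142500 - (-19.59220800)
ΔE = 16.19078 eV

Since this is positive, energy must be absorbed (photon absorption).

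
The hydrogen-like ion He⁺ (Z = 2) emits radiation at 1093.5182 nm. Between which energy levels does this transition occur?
n = 12 → n = 6

First, find the photon energy from the wavelength (hc = 1239.84 eV·nm):
E = hc/λ = 1239.84 eV·nm / 1093.5182 nm = 1.1338083 eV

The energy levels of He⁺ satisfy E_n = -13.6057 × 2² / n² eV, so an emission n_i → n_f releases
ΔE = 13.6057 × 2² × (1/n_f² − 1/n_i²) eV.

Setting ΔE equal to the photon energy:
1/n_f² − 1/n_i² = 1.1338083 / (13.6057 × 2²) = 0.020833333

Since 1/n_i² must be positive, we need 1/n_f² > 0.020833333, i.e. n_f ≤ 6. For each allowed n_f, solve n_i = (1/n_f² − 0.020833333)^(−1/2) and check whether it is a whole number:
  n_f = 1: 1/n_i² = 1.000000000 − 0.020833333 = 0.979166667 → n_i = 1.011  (not an integer) ✗
  n_f = 2: 1/n_i² = 0.250000000 − 0.020833333 = 0.229166667 → n_i = 2.089  (not an integer) ✗
  n_f = 3: 1/n_i² = 0.111111111 − 0.020833333 = 0.090277778 → n_i = 3.328  (not an integer) ✗
  n_f = 4: 1/n_i² = 0.062500000 − 0.020833333 = 0.041666667 → n_i = 4.899  (not an integer) ✗
  n_f = 5: 1/n_i² = 0.040000000 − 0.020833333 = 0.019166667 → n_i = 7.223  (not an integer) ✗
  n_f = 6: 1/n_i² = 0.027777778 − 0.020833333 = 0.006944445 → n_i = 12.000  → integer, n_i = 12 ✓

Only n_f = 6 gives an integer upper level, n_i = 12.

The transition is from n = 12 to n = 6 (emission).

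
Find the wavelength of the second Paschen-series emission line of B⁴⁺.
51.2587 nm

The lines of a series are numbered from the longest wavelength (smallest ΔE) outward; the second line is the transition from n = n_f + 2 to n_f.
The Paschen series has all transitions ending at n_f = 3.

For B⁴⁺ (Z = 5), the second line (β-line) is the jump from n = 5 to n = 3:
E_5 = -13.6057 × 5² / 5² = -13.605700 eV
E_3 = -13.6057 × 5² / 3² = -37.793611 eV
ΔE = E_5 - E_3 = 24.187911 eV

λ = hc/E = 1239.84 eV·nm / 24.187911 eV
λ = 51.2587 nm

This is the β-line of the Paschen series in B⁴⁺.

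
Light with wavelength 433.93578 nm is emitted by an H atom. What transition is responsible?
n = 5 → n = 2

First, find the photon energy from the wavelength (hc = 1239.84 eV·nm):
E = hc/λ = 1239.84 eV·nm / 433.93578 nm = 2.8571970 eV

The energy levels of hydrogen satisfy E_n = -13.6057 / n² eV, so an emission n_i → n_f releases
ΔE = 13.6057 × (1/n_f² − 1/n_i²) eV.

Setting ΔE equal to the photon energy:
1/n_f² − 1/n_i² = 2.8571970 / 13.6057 = 0.21000000

Since 1/n_i² must be positive, we need 1/n_f² > 0.21000000, i.e. n_f ≤ 2. For each allowed n_f, solve n_i = (1/n_f² − 0.21000000)^(−1/2) and check whether it is a whole number:
  n_f = 1: 1/n_i² = 1.00000000 − 0.21000000 = 0.79000000 → n_i = 1.125  (not an integer) ✗
  n_f = 2: 1/n_i² = 0.25000000 − 0.21000000 = 0.04000000 → n_i = 5.000  → integer, n_i = 5 ✓

Only n_f = 2 gives an integer upper level, n_i = 5.

The transition is from n = 5 to n = 2 (emission).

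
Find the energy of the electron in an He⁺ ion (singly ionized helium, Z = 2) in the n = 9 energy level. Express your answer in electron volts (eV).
-0.671886 eV

The energy levels of a hydrogen-like atom are given by:
E_n = -13.6057 Z² / n² eV  (with Z = 2 for He⁺)

For n = 9:
E_9 = -13.6057 × 2² / 9²
E_9 = -13.6057 × 4 / 81
E_9 = -0.671886 eV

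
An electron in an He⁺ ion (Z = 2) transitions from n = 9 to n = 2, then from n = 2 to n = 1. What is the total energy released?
53.75091 eV

The energy levels of He⁺ are E_n = -13.6057 × 2² / n² eV.

First transition (9 → 2):
ΔE₁ = |E_2 - E_9|
ΔE₁ = |-13.60570000000 - (-0.67188641975)| = 12.93381358 eV

Second transition (2 → 1):
ΔE₂ = |E_1 - E_2|
ΔE₂ = |-54.42280000000 - (-13.60570000000)| = 40.81710000 eV

Total energy released:
E_total = ΔE₁ + ΔE₂ = 12.93381358 + 40.81710000 = 53.75091 eV

Note: This equals the direct transition 9 → 1: 53.75091 eV ✓
Energy is conserved regardless of the path taken.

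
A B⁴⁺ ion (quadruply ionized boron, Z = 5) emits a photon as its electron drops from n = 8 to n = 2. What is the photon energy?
79.72090 eV

The energy levels are E_n = -13.6057 Z² eV / n².

Energy at n = 8: E_8 = -13.6057 × 5² / 8² = -5.31472656 eV
Energy at n = 2: E_2 = -13.6057 × 5² / 2² = -85.03562500 eV

For emission (electron falling to lower state), the photon energy is:
E_photon = E_8 - E_2 = |-5.31472656 - (-85.03562500)|
E_photon = 79.72090 eV

This energy is carried away by the emitted photon.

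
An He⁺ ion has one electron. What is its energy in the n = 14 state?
-0.278 eV

For hydrogen-like ions, the energy levels scale with Z²:
E_n = -13.6057 Z² / n² eV

For He⁺ (Z = 2) at n = 14:
E_14 = -13.6057 × 2² / 14²
E_14 = -13.6057 × 4 / 196
E_14 = -54.4228 / 196
E_14 = -0.278 eV

The energy is 4 times more negative than hydrogen at the same n due to the stronger nuclear charge.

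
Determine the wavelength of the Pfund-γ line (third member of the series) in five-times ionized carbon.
103.85 nm

The lines of a series are numbered from the longest wavelength (smallest ΔE) outward; the third line is the transition from n = n_f + 3 to n_f.
The Pfund series has all transitions ending at n_f = 5.

For C⁵⁺ (Z = 6), the third line (γ-line) is the jump from n = 8 to n = 5:
E_8 = -13.6057 × 6² / 8² = -7.65321 eV
E_5 = -13.6057 × 6² / 5² = -19.59221 eV
ΔE = E_8 - E_5 = 11.93900 eV

λ = hc/E = 1239.84 eV·nm / 11.93900 eV
λ = 103.85 nm

This is the γ-line of the Pfund series in C⁵⁺.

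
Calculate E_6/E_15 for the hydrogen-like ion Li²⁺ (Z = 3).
6.250000

Using E_n = -13.6057 Z² / n² eV with Z = 3:

E_6 = -13.6057 × 3² / 6² = -122.4513 / 36 = -3.401425000000 eV
E_15 = -13.6057 × 3² / 15² = -122.4513 / 225 = -0.544228000000 eV

The ratio is:
E_6/E_15 = (-3.401425000000) / (-0.544228000000)
E_6/E_15 = (-122.4513/36) / (-122.4513/225)
E_6/E_15 = 225/36
E_6/E_15 = 6.250000
(Note: the Z² factors cancel in the ratio.)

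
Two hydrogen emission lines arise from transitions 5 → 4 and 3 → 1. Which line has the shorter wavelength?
3 → 1

Calculate the energy for each transition:

Transition 5 → 4:
ΔE₁ = |E_4 - E_5| = |-13.6057/4² - (-13.6057/5²)|
ΔE₁ = |-0.850356250 - (-0.544228000)| = 0.306128 eV

Transition 3 → 1:
ΔE₂ = |E_1 - E_3| = |-13.6057/1² - (-13.6057/3²)|
ΔE₂ = |-13.605700000 - (-1.511744444)| = 12.093956 eV

Since 12.093956 eV > 0.306128 eV, the transition 3 → 1 emits the more energetic photon.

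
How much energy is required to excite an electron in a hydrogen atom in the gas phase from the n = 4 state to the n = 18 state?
0.808 eV

The energy levels of a hydrogen-like atom are E_n = -13.6057 eV / n².

Energy at n = 4: E_4 = -13.6057 / 4² = -0.850356 eV
Energy at n = 18: E_18 = -13.6057 / 18² = -0.041993 eV

The excitation energy is the difference:
ΔE = E_18 - E_4
ΔE = -0.041993 - (-0.850356)
ΔE = 0.808 eV

Since this is positive, energy must be absorbed (photon absorption).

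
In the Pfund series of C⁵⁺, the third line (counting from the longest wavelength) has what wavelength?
103.84788 nm

The lines of a series are numbered from the longest wavelength (smallest ΔE) outward; the third line is the transition from n = n_f + 3 to n_f.
The Pfund series has all transitions ending at n_f = 5.

For C⁵⁺ (Z = 6), the third line (γ-line) is the jump from n = 8 to n = 5:
E_8 = -13.6057 × 6² / 8² = -7.65320625 eV
E_5 = -13.6057 × 6² / 5² = -19.59220800 eV
ΔE = E_8 - E_5 = 11.93900175 eV

λ = hc/E = 1239.84 eV·nm / 11.93900175 eV
λ = 103.84788 nm

This is the γ-line of the Pfund series in C⁵⁺.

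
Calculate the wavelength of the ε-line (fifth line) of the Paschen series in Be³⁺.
59.65 nm

The lines of a series are numbered from the longest wavelength (smallest ΔE) outward; the fifth line is the transition from n = n_f + 5 to n_f.
The Paschen series has all transitions ending at n_f = 3.

For Be³⁺ (Z = 4), the fifth line (ε-line) is the jump from n = 8 to n = 3:
E_8 = -13.6057 × 4² / 8² = -3.4014 eV
E_3 = -13.6057 × 4² / 3² = -24.1879 eV
ΔE = E_8 - E_3 = 20.7865 eV

λ = hc/E = 1239.84 eV·nm / 20.7865 eV
λ = 59.65 nm

This is the ε-line of the Paschen series in Be³⁺.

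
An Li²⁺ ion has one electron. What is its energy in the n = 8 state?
-1.9133 eV

For hydrogen-like ions, the energy levels scale with Z²:
E_n = -13.6057 Z² / n² eV

For Li²⁺ (Z = 3) at n = 8:
E_8 = -13.6057 × 3² / 8²
E_8 = -13.6057 × 9 / 64
E_8 = -122.4513 / 64
E_8 = -1.9133 eV

The energy is 9 times more negative than hydrogen at the same n due to the stronger nuclear charge.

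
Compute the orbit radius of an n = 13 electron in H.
8.9431 nm (or 89.4309 Å)

The Bohr radius formula is:
r_n = n² a₀ / Z

where a₀ = 0.0529177 nm is the Bohr radius.

For H (Z = 1) at n = 13:
r_13 = 13² × 0.0529177 nm / 1
r_13 = 169 × 0.0529177 nm / 1
r_13 = 8.94309 nm / 1
r_13 = 8.9431 nm

The electron orbits at approximately 8.9431 nm from the nucleus.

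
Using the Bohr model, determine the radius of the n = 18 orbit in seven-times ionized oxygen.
2.1432 nm (or 21.4317 Å)

The Bohr radius formula is:
r_n = n² a₀ / Z

where a₀ = 0.0529177 nm is the Bohr radius.

For O⁷⁺ (Z = 8) at n = 18:
r_18 = 18² × 0.0529177 nm / 8
r_18 = 324 × 0.0529177 nm / 8
r_18 = 17.14533 nm / 8
r_18 = 2.1432 nm

The electron orbits at approximately 2.1432 nm from the nucleus.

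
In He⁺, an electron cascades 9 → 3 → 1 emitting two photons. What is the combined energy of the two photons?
53.75 eV

The energy levels of He⁺ are E_n = -13.6057 × 2² / n² eV.

First transition (9 → 3):
ΔE₁ = |E_3 - E_9|
ΔE₁ = |-6.04697778 - (-0.67188642)| = 5.37509 eV

Second transition (3 → 1):
ΔE₂ = |E_1 - E_3|
ΔE₂ = |-54.42280000 - (-6.04697778)| = 48.37582 eV

Total energy released:
E_total = ΔE₁ + ΔE₂ = 5.37509 + 48.37582 = 53.75 eV

Note: This equals the direct transition 9 → 1: 53.75 eV ✓
Energy is conserved regardless of the path taken.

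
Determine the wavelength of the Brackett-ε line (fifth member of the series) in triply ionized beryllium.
113.55765 nm

The lines of a series are numbered from the longest wavelength (smallest ΔE) outward; the fifth line is the transition from n = n_f + 5 to n_f.
The Brackett series has all transitions ending at n_f = 4.

For Be³⁺ (Z = 4), the fifth line (ε-line) is the jump from n = 9 to n = 4:
E_9 = -13.6057 × 4² / 9² = -2.68754568 eV
E_4 = -13.6057 × 4² / 4² = -13.60570000 eV
ΔE = E_9 - E_4 = 10.91815432 eV

λ = hc/E = 1239.84 eV·nm / 10.91815432 eV
λ = 113.55765 nm

This is the ε-line of the Brackett series in Be³⁺.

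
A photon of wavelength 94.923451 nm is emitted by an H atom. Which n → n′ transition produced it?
n = 5 → n = 1

First, find the photon energy from the wavelength (hc = 1239.84 eV·nm):
E = hc/λ = 1239.84 eV·nm / 94.923451 nm = 13.061472 eV

The energy levels of hydrogen satisfy E_n = -13.6057 / n² eV, so an emission n_i → n_f releases
ΔE = 13.6057 × (1/n_f² − 1/n_i²) eV.

Setting ΔE equal to the photon energy:
1/n_f² − 1/n_i² = 13.061472 / 13.6057 = 0.96000000

Since 1/n_i² must be positive, we need 1/n_f² > 0.96000000, i.e. n_f ≤ 1. For each allowed n_f, solve n_i = (1/n_f² − 0.96000000)^(−1/2) and check whether it is a whole number:
  n_f = 1: 1/n_i² = 1.00000000 − 0.96000000 = 0.04000000 → n_i = 5.000  → integer, n_i = 5 ✓

Only n_f = 1 gives an integer upper level, n_i = 5.

The transition is from n = 5 to n = 1 (emission).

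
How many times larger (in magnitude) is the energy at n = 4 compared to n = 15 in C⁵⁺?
14.0625

Using E_n = -13.6057 Z² / n² eV with Z = 6:

E_4 = -13.6057 × 6² / 4² = -489.8052 / 16 = -30.61282500 eV
E_15 = -13.6057 × 6² / 15² = -489.8052 / 225 = -2.17691200 eV

The ratio is:
E_4/E_15 = (-30.61282500) / (-2.17691200)
E_4/E_15 = (-489.8052/16) / (-489.8052/225)
E_4/E_15 = 225/16
E_4/E_15 = 14.0625
(Note: the Z² factors cancel in the ratio.)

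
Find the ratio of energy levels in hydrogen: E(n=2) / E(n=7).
12.25

Using E_n = -13.6057 Z² / n² eV with Z = 1:

E_2 = -13.6057 / 2² = -13.6057 / 4 = -3.40142500 eV
E_7 = -13.6057 / 7² = -13.6057 / 49 = -0.27766735 eV

The ratio is:
E_2/E_7 = (-3.40142500) / (-0.27766735)
E_2/E_7 = (-13.6057/4) / (-13.6057/49)
E_2/E_7 = 49/4
E_2/E_7 = 12.25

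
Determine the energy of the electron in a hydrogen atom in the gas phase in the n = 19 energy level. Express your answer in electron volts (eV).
-0.04 eV

The energy levels of a hydrogen-like atom are given by:
E_n = -13.6057 eV / n²

For n = 19:
E_19 = -13.6057 eV / 19²
E_19 = -13.6057 eV / 361
E_19 = -0.04 eV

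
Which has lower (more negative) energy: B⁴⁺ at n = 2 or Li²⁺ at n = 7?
B⁴⁺ at n = 2 (E = -85.035625 eV)

Using E_n = -13.6057 Z² / n² eV:

B⁴⁺ (Z = 5) at n = 2:
E = -13.6057 × 5² / 2² = -13.6057 × 25 / 4 = -85.035625000 eV

Li²⁺ (Z = 3) at n = 7:
E = -13.6057 × 3² / 7² = -13.6057 × 9 / 49 = -2.499006122 eV

Since -85.035625000 eV < -2.499006122 eV,
B⁴⁺ at n = 2 is more tightly bound (requires more energy to ionize).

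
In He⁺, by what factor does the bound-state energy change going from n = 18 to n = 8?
5.06250

Using E_n = -13.6057 Z² / n² eV with Z = 2:

E_8 = -13.6057 × 2² / 8² = -54.4228 / 64 = -0.85035625000 eV
E_18 = -13.6057 × 2² / 18² = -54.4228 / 324 = -0.16797160494 eV

The ratio is:
E_8/E_18 = (-0.85035625000) / (-0.16797160494)
E_8/E_18 = (-54.4228/64) / (-54.4228/324)
E_8/E_18 = 324/64
E_8/E_18 = 5.06250
(Note: the Z² factors cancel in the ratio.)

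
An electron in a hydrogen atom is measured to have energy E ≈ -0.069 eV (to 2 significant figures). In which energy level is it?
n = 14

The exact energy levels follow E_n = -13.6057 eV / n².

The measured value (-0.069 eV) is reported to only 2 significant figures, so we must test candidate n values and see which one matches to that precision.

Candidate energies:
  n = 12:  E = -13.6057/12² = -0.09448 eV
  n = 13:  E = -13.6057/13² = -0.08051 eV
  n = 14:  E = -13.6057/14² = -0.06942 eV  ← matches
  n = 15:  E = -13.6057/15² = -0.06047 eV
  n = 16:  E = -13.6057/16² = -0.05315 eV

Checking against the measurement of -0.069 eV (2 sig figs), only n = 14 agrees:
E_14 = -0.06942 eV, which rounds to -0.069 eV ✓

Therefore n = 14.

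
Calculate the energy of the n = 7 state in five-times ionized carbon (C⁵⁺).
-9.99602 eV

For hydrogen-like ions, the energy levels scale with Z²:
E_n = -13.6057 Z² / n² eV

For C⁵⁺ (Z = 6) at n = 7:
E_7 = -13.6057 × 6² / 7²
E_7 = -13.6057 × 36 / 49
E_7 = -489.8052 / 49
E_7 = -9.99602 eV

The energy is 36 times more negative than hydrogen at the same n due to the stronger nuclear charge.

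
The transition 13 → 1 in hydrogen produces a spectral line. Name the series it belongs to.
Lyman series

The spectral series in hydrogen are named based on the final (lower) energy level:
- Lyman series: n_final = 1 (ultraviolet)
- Balmer series: n_final = 2 (visible/near-UV)
- Paschen series: n_final = 3 (infrared)
- Brackett series: n_final = 4 (infrared)
- Pfund series: n_final = 5 (far infrared)

Since this transition ends at n = 1, it belongs to the Lyman series.

For reference, this 13 → 1 line has photon energy
ΔE = 13.6057 eV × (1/1² - 1/13²) = 13.52519 eV,
corresponding to wavelength λ = hc/ΔE = 1239.84 eV·nm / 13.52519 eV = 91.669 nm in the ultraviolet region.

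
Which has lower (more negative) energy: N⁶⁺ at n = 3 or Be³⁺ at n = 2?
N⁶⁺ at n = 3 (E = -74.07548 eV)

Using E_n = -13.6057 Z² / n² eV:

N⁶⁺ (Z = 7) at n = 3:
E = -13.6057 × 7² / 3² = -13.6057 × 49 / 9 = -74.07547778 eV

Be³⁺ (Z = 4) at n = 2:
E = -13.6057 × 4² / 2² = -13.6057 × 16 / 4 = -54.42280000 eV

Since -74.07547778 eV < -54.42280000 eV,
N⁶⁺ at n = 3 is more tightly bound (requires more energy to ionize).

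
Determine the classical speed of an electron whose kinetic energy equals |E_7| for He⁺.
6.251e+05 m/s (or 0.2085% of c)

The binding energy at n = 7 for He⁺ is:
E_7 = -13.6057 × 2²/7² = -1.110669 eV
|E_7| = 1.110669 eV

Convert to Joules:
KE = 1.110669 eV × (1.602177 × 10⁻¹⁹ J/eV) = 1.77949e-19 J

Using KE = ½mv²:
v = √(2·KE/m_e)
v = √(2 × 1.77949e-19 J / 9.10938 × 10⁻³¹ kg)
v = 6.251e+05 m/s

This is approximately 0.2085% the speed of light.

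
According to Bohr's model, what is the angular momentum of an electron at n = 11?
1.160e-33 J·s (or 11ℏ)

In the Bohr model, angular momentum is quantized:
L = nℏ

where ℏ = h/(2π) = 1.05457e-34 J·s

For n = 11:
L = 11 × 1.05457e-34 J·s
L = 1.160e-33 J·s

This can also be written as L = 11ℏ.
The angular momentum is an integer multiple of the reduced Planck constant.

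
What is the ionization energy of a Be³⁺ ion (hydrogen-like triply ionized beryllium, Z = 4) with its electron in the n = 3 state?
24.187911 eV

The ionization energy is the energy needed to remove the electron completely (n → ∞).

For a hydrogen-like ion with Z = 4, E_n = -13.6057 Z² / n² eV.

At n = 3: E_3 = -13.6057 × 4² / 3² = -24.187911111 eV
At n = ∞: E_∞ = 0 eV

Ionization energy = E_∞ - E_3 = 0 - (-24.187911111) = 24.187911111 eV
Ionization energy ≈ 24.187911 eV

This is also called the binding energy of the electron in state n = 3.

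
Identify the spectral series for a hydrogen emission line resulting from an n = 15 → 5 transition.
Pfund series

The spectral series in hydrogen are named based on the final (lower) energy level:
- Lyman series: n_final = 1 (ultraviolet)
- Balmer series: n_final = 2 (visible/near-UV)
- Paschen series: n_final = 3 (infrared)
- Brackett series: n_final = 4 (infrared)
- Pfund series: n_final = 5 (far infrared)

Since this transition ends at n = 5, it belongs to the Pfund series.

For reference, this 15 → 5 line has photon energy
ΔE = 13.6057 eV × (1/5² - 1/15²) = 0.48375822222 eV,
corresponding to wavelength λ = hc/ΔE = 1239.84 eV·nm / 0.48375822222 eV = 2562.93318 nm in the far infrared region.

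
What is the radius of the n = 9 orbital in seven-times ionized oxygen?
0.535792 nm (or 5.357919 Å)

The Bohr radius formula is:
r_n = n² a₀ / Z

where a₀ = 0.052917721 nm is the Bohr radius.

For O⁷⁺ (Z = 8) at n = 9:
r_9 = 9² × 0.052917721 nm / 8
r_9 = 81 × 0.052917721 nm / 8
r_9 = 4.2863354 nm / 8
r_9 = 0.535792 nm

The electron orbits at approximately 0.535792 nm from the nucleus.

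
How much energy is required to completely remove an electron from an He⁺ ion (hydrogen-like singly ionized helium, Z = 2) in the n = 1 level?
54.42 eV

The ionization energy is the energy needed to remove the electron completely (n → ∞).

For a hydrogen-like ion with Z = 2, E_n = -13.6057 Z² / n² eV.

At n = 1: E_1 = -13.6057 × 2² / 1² = -54.42280 eV
At n = ∞: E_∞ = 0 eV

Ionization energy = E_∞ - E_1 = 0 - (-54.42280) = 54.42280 eV
Ionization energy ≈ 54.42 eV

This is also called the binding energy of the electron in state n = 1.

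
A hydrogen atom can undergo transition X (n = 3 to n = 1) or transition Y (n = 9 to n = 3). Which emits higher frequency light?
3 → 1

Calculate the energy for each transition:

Transition 3 → 1:
ΔE₁ = |E_1 - E_3| = |-13.6057/1² - (-13.6057/3²)|
ΔE₁ = |-13.605700000000 - (-1.511744444444)| = 12.093955556 eV

Transition 9 → 3:
ΔE₂ = |E_3 - E_9| = |-13.6057/3² - (-13.6057/9²)|
ΔE₂ = |-1.511744444444 - (-0.167971604938)| = 1.343772840 eV

Since 12.093955556 eV > 1.343772840 eV, the transition 3 → 1 emits the more energetic photon.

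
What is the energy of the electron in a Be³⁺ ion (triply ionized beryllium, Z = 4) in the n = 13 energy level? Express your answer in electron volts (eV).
-1.2881 eV

The energy levels of a hydrogen-like atom are given by:
E_n = -13.6057 Z² / n² eV  (with Z = 4 for Be³⁺)

For n = 13:
E_13 = -13.6057 × 4² / 13²
E_13 = -13.6057 × 16 / 169
E_13 = -1.2881 eV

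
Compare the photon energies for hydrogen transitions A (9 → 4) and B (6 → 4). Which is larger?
9 → 4

Calculate the energy for each transition:

Transition 9 → 4:
ΔE₁ = |E_4 - E_9| = |-13.6057/4² - (-13.6057/9²)|
ΔE₁ = |-0.850356250000 - (-0.167971604938)| = 0.682384645 eV

Transition 6 → 4:
ΔE₂ = |E_4 - E_6| = |-13.6057/4² - (-13.6057/6²)|
ΔE₂ = |-0.850356250000 - (-0.377936111111)| = 0.472420139 eV

Since 0.682384645 eV > 0.472420139 eV, the transition 9 → 4 emits the more energetic photon.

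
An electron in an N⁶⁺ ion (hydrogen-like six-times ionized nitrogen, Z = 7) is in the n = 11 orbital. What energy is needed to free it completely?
5.50975 eV

The ionization energy is the energy needed to remove the electron completely (n → ∞).

For a hydrogen-like ion with Z = 7, E_n = -13.6057 Z² / n² eV.

At n = 11: E_11 = -13.6057 × 7² / 11² = -5.50974628 eV
At n = ∞: E_∞ = 0 eV

Ionization energy = E_∞ - E_11 = 0 - (-5.50974628) = 5.50974628 eV
Ionization energy ≈ 5.50975 eV

This is also called the binding energy of the electron in state n = 11.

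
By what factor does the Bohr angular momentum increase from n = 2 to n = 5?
2.50

In the Bohr model, L_n = nℏ, so the ratio is purely the ratio of quantum numbers:

L_5/L_2 = 5ℏ / 2ℏ = 5/2 = 2.50

The angular momentum scales linearly with n.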